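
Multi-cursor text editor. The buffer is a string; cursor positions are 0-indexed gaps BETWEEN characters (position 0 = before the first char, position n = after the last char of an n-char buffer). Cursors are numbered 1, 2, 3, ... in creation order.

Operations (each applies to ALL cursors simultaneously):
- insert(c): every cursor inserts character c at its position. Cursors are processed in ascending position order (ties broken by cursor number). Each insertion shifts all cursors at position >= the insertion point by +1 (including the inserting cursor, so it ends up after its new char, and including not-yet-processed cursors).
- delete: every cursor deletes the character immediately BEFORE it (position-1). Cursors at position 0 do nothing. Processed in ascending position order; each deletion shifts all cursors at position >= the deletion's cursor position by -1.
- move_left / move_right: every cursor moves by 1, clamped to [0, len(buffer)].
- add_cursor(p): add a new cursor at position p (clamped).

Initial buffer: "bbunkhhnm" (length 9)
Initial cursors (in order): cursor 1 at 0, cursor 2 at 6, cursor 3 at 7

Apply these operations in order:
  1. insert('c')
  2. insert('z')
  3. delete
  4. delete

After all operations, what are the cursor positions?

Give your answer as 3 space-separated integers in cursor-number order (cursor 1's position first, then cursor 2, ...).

Answer: 0 6 7

Derivation:
After op 1 (insert('c')): buffer="cbbunkhchcnm" (len 12), cursors c1@1 c2@8 c3@10, authorship 1......2.3..
After op 2 (insert('z')): buffer="czbbunkhczhcznm" (len 15), cursors c1@2 c2@10 c3@13, authorship 11......22.33..
After op 3 (delete): buffer="cbbunkhchcnm" (len 12), cursors c1@1 c2@8 c3@10, authorship 1......2.3..
After op 4 (delete): buffer="bbunkhhnm" (len 9), cursors c1@0 c2@6 c3@7, authorship .........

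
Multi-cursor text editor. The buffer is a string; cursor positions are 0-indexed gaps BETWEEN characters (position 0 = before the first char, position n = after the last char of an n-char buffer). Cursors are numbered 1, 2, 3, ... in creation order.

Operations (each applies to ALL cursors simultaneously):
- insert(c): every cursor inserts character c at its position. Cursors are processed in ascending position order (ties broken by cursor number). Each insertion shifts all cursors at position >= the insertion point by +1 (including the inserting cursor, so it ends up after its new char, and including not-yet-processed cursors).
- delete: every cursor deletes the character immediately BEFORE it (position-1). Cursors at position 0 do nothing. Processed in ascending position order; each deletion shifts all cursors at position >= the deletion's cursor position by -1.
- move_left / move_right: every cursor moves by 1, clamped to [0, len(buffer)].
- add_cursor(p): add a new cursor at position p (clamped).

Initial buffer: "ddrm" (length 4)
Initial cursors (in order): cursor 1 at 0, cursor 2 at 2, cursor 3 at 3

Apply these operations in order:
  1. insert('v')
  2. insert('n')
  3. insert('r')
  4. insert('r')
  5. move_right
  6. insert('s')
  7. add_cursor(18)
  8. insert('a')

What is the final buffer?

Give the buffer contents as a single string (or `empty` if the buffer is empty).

Answer: vnrrdsadvnrrrsavnrrmasa

Derivation:
After op 1 (insert('v')): buffer="vddvrvm" (len 7), cursors c1@1 c2@4 c3@6, authorship 1..2.3.
After op 2 (insert('n')): buffer="vnddvnrvnm" (len 10), cursors c1@2 c2@6 c3@9, authorship 11..22.33.
After op 3 (insert('r')): buffer="vnrddvnrrvnrm" (len 13), cursors c1@3 c2@8 c3@12, authorship 111..222.333.
After op 4 (insert('r')): buffer="vnrrddvnrrrvnrrm" (len 16), cursors c1@4 c2@10 c3@15, authorship 1111..2222.3333.
After op 5 (move_right): buffer="vnrrddvnrrrvnrrm" (len 16), cursors c1@5 c2@11 c3@16, authorship 1111..2222.3333.
After op 6 (insert('s')): buffer="vnrrdsdvnrrrsvnrrms" (len 19), cursors c1@6 c2@13 c3@19, authorship 1111.1.2222.23333.3
After op 7 (add_cursor(18)): buffer="vnrrdsdvnrrrsvnrrms" (len 19), cursors c1@6 c2@13 c4@18 c3@19, authorship 1111.1.2222.23333.3
After op 8 (insert('a')): buffer="vnrrdsadvnrrrsavnrrmasa" (len 23), cursors c1@7 c2@15 c4@21 c3@23, authorship 1111.11.2222.223333.433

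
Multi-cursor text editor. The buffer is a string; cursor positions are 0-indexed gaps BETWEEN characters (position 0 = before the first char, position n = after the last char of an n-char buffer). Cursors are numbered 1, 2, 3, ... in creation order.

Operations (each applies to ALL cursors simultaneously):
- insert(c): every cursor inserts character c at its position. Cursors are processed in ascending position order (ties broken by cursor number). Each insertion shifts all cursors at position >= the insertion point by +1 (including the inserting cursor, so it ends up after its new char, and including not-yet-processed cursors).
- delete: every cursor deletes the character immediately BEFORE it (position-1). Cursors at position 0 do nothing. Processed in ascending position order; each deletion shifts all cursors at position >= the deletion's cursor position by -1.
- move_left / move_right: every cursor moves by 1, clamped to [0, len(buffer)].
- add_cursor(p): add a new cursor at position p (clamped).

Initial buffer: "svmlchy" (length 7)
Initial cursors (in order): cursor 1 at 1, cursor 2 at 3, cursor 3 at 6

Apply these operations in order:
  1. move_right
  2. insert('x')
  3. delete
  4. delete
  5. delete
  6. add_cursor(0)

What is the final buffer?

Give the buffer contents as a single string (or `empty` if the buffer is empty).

Answer: c

Derivation:
After op 1 (move_right): buffer="svmlchy" (len 7), cursors c1@2 c2@4 c3@7, authorship .......
After op 2 (insert('x')): buffer="svxmlxchyx" (len 10), cursors c1@3 c2@6 c3@10, authorship ..1..2...3
After op 3 (delete): buffer="svmlchy" (len 7), cursors c1@2 c2@4 c3@7, authorship .......
After op 4 (delete): buffer="smch" (len 4), cursors c1@1 c2@2 c3@4, authorship ....
After op 5 (delete): buffer="c" (len 1), cursors c1@0 c2@0 c3@1, authorship .
After op 6 (add_cursor(0)): buffer="c" (len 1), cursors c1@0 c2@0 c4@0 c3@1, authorship .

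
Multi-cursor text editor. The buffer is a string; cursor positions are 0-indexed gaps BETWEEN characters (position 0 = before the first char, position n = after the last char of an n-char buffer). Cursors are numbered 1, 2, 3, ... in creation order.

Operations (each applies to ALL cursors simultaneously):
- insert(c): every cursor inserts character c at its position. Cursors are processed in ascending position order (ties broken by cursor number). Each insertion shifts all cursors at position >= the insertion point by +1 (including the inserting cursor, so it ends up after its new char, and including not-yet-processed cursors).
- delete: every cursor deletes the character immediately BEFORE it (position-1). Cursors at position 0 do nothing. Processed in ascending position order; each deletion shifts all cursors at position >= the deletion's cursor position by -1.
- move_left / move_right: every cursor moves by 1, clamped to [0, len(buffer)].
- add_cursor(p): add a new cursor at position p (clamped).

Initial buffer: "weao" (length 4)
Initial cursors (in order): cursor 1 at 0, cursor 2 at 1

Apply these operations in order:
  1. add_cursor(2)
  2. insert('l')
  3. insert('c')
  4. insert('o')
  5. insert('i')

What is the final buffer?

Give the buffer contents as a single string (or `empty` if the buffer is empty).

Answer: lcoiwlcoielcoiao

Derivation:
After op 1 (add_cursor(2)): buffer="weao" (len 4), cursors c1@0 c2@1 c3@2, authorship ....
After op 2 (insert('l')): buffer="lwlelao" (len 7), cursors c1@1 c2@3 c3@5, authorship 1.2.3..
After op 3 (insert('c')): buffer="lcwlcelcao" (len 10), cursors c1@2 c2@5 c3@8, authorship 11.22.33..
After op 4 (insert('o')): buffer="lcowlcoelcoao" (len 13), cursors c1@3 c2@7 c3@11, authorship 111.222.333..
After op 5 (insert('i')): buffer="lcoiwlcoielcoiao" (len 16), cursors c1@4 c2@9 c3@14, authorship 1111.2222.3333..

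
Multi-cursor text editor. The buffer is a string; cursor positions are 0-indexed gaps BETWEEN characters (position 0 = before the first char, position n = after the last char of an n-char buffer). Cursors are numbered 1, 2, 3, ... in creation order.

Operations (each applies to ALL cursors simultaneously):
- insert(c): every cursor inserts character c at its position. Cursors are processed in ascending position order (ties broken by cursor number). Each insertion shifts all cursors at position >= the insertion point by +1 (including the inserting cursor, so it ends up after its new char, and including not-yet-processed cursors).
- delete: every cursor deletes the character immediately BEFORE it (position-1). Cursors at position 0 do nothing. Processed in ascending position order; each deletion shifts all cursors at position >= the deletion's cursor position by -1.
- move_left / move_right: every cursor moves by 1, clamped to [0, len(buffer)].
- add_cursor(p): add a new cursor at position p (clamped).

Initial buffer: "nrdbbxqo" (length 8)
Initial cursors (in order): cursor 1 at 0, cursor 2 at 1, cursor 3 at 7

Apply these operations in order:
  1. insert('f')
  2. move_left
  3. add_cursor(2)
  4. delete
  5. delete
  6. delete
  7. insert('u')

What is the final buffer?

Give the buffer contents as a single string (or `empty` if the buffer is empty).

After op 1 (insert('f')): buffer="fnfrdbbxqfo" (len 11), cursors c1@1 c2@3 c3@10, authorship 1.2......3.
After op 2 (move_left): buffer="fnfrdbbxqfo" (len 11), cursors c1@0 c2@2 c3@9, authorship 1.2......3.
After op 3 (add_cursor(2)): buffer="fnfrdbbxqfo" (len 11), cursors c1@0 c2@2 c4@2 c3@9, authorship 1.2......3.
After op 4 (delete): buffer="frdbbxfo" (len 8), cursors c1@0 c2@0 c4@0 c3@6, authorship 2.....3.
After op 5 (delete): buffer="frdbbfo" (len 7), cursors c1@0 c2@0 c4@0 c3@5, authorship 2....3.
After op 6 (delete): buffer="frdbfo" (len 6), cursors c1@0 c2@0 c4@0 c3@4, authorship 2...3.
After op 7 (insert('u')): buffer="uuufrdbufo" (len 10), cursors c1@3 c2@3 c4@3 c3@8, authorship 1242...33.

Answer: uuufrdbufo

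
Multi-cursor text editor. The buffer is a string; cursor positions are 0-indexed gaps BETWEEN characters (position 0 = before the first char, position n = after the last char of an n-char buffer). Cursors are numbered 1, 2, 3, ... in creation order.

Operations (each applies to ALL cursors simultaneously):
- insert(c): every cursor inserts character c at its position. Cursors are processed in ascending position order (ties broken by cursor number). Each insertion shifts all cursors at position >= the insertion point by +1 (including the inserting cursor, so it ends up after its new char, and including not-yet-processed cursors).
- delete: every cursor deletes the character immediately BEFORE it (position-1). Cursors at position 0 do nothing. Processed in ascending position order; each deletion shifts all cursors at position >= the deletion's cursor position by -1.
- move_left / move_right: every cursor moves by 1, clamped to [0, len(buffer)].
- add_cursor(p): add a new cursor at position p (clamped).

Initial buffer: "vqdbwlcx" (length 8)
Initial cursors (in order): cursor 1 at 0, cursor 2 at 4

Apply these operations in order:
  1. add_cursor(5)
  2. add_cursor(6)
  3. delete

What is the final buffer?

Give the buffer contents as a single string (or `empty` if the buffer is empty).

Answer: vqdcx

Derivation:
After op 1 (add_cursor(5)): buffer="vqdbwlcx" (len 8), cursors c1@0 c2@4 c3@5, authorship ........
After op 2 (add_cursor(6)): buffer="vqdbwlcx" (len 8), cursors c1@0 c2@4 c3@5 c4@6, authorship ........
After op 3 (delete): buffer="vqdcx" (len 5), cursors c1@0 c2@3 c3@3 c4@3, authorship .....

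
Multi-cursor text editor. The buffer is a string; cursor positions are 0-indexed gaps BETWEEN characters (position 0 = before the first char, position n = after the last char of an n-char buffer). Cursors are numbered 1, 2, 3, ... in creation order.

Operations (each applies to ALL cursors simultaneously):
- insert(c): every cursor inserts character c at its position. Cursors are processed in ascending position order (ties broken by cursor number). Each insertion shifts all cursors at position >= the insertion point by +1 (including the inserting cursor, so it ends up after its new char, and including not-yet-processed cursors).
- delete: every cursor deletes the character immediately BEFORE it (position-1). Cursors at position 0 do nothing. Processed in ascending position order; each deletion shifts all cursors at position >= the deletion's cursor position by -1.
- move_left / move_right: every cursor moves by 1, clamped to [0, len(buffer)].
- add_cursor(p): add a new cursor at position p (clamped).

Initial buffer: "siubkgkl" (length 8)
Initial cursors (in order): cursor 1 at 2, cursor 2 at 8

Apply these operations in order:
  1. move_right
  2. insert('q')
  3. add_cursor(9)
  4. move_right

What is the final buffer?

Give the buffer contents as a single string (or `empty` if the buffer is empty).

Answer: siuqbkgklq

Derivation:
After op 1 (move_right): buffer="siubkgkl" (len 8), cursors c1@3 c2@8, authorship ........
After op 2 (insert('q')): buffer="siuqbkgklq" (len 10), cursors c1@4 c2@10, authorship ...1.....2
After op 3 (add_cursor(9)): buffer="siuqbkgklq" (len 10), cursors c1@4 c3@9 c2@10, authorship ...1.....2
After op 4 (move_right): buffer="siuqbkgklq" (len 10), cursors c1@5 c2@10 c3@10, authorship ...1.....2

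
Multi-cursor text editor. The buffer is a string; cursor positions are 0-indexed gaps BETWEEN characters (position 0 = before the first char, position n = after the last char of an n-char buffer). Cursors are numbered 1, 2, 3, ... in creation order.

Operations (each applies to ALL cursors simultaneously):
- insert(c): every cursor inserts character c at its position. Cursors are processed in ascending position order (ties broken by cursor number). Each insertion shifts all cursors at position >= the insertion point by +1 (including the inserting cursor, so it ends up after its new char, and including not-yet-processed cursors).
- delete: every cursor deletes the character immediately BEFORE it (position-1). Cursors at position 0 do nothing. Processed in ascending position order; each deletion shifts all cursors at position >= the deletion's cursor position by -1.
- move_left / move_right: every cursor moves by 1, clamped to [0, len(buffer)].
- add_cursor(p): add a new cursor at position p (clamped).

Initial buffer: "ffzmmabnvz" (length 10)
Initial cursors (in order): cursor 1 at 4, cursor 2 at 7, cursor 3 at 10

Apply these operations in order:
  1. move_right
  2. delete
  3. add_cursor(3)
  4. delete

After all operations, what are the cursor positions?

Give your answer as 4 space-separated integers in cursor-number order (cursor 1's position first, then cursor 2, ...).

Answer: 2 3 3 2

Derivation:
After op 1 (move_right): buffer="ffzmmabnvz" (len 10), cursors c1@5 c2@8 c3@10, authorship ..........
After op 2 (delete): buffer="ffzmabv" (len 7), cursors c1@4 c2@6 c3@7, authorship .......
After op 3 (add_cursor(3)): buffer="ffzmabv" (len 7), cursors c4@3 c1@4 c2@6 c3@7, authorship .......
After op 4 (delete): buffer="ffa" (len 3), cursors c1@2 c4@2 c2@3 c3@3, authorship ...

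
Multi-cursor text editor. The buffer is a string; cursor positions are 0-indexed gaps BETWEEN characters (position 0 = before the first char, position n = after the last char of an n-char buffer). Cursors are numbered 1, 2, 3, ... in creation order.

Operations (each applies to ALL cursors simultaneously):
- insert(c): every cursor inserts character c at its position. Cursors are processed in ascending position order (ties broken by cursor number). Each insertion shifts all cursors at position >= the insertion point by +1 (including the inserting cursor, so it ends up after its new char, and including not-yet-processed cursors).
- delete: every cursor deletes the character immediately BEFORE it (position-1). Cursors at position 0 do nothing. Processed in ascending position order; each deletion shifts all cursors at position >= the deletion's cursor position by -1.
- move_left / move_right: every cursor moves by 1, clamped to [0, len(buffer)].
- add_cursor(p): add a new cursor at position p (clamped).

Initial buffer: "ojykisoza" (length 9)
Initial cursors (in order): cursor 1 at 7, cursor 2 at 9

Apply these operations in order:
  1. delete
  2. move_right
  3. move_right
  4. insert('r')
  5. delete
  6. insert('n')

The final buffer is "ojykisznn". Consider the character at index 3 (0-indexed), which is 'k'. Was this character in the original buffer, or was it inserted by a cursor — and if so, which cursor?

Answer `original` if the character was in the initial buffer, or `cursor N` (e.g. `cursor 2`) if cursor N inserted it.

After op 1 (delete): buffer="ojykisz" (len 7), cursors c1@6 c2@7, authorship .......
After op 2 (move_right): buffer="ojykisz" (len 7), cursors c1@7 c2@7, authorship .......
After op 3 (move_right): buffer="ojykisz" (len 7), cursors c1@7 c2@7, authorship .......
After op 4 (insert('r')): buffer="ojykiszrr" (len 9), cursors c1@9 c2@9, authorship .......12
After op 5 (delete): buffer="ojykisz" (len 7), cursors c1@7 c2@7, authorship .......
After op 6 (insert('n')): buffer="ojykisznn" (len 9), cursors c1@9 c2@9, authorship .......12
Authorship (.=original, N=cursor N): . . . . . . . 1 2
Index 3: author = original

Answer: original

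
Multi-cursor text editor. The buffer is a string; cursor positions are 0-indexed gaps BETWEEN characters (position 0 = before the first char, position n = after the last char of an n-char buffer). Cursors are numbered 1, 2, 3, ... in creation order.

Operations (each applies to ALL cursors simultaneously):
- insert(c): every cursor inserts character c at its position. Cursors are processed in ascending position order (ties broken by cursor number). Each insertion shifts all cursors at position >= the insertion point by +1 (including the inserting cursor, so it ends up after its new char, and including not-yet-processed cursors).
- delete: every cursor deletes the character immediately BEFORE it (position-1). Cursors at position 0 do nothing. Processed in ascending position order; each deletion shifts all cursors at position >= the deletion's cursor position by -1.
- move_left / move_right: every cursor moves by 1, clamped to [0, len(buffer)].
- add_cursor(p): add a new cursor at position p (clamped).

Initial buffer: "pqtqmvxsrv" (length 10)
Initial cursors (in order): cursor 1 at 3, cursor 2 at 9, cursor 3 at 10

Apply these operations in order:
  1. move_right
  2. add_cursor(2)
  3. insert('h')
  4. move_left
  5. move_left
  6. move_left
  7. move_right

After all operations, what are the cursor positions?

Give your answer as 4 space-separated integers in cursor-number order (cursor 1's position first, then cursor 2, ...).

Answer: 4 12 12 1

Derivation:
After op 1 (move_right): buffer="pqtqmvxsrv" (len 10), cursors c1@4 c2@10 c3@10, authorship ..........
After op 2 (add_cursor(2)): buffer="pqtqmvxsrv" (len 10), cursors c4@2 c1@4 c2@10 c3@10, authorship ..........
After op 3 (insert('h')): buffer="pqhtqhmvxsrvhh" (len 14), cursors c4@3 c1@6 c2@14 c3@14, authorship ..4..1......23
After op 4 (move_left): buffer="pqhtqhmvxsrvhh" (len 14), cursors c4@2 c1@5 c2@13 c3@13, authorship ..4..1......23
After op 5 (move_left): buffer="pqhtqhmvxsrvhh" (len 14), cursors c4@1 c1@4 c2@12 c3@12, authorship ..4..1......23
After op 6 (move_left): buffer="pqhtqhmvxsrvhh" (len 14), cursors c4@0 c1@3 c2@11 c3@11, authorship ..4..1......23
After op 7 (move_right): buffer="pqhtqhmvxsrvhh" (len 14), cursors c4@1 c1@4 c2@12 c3@12, authorship ..4..1......23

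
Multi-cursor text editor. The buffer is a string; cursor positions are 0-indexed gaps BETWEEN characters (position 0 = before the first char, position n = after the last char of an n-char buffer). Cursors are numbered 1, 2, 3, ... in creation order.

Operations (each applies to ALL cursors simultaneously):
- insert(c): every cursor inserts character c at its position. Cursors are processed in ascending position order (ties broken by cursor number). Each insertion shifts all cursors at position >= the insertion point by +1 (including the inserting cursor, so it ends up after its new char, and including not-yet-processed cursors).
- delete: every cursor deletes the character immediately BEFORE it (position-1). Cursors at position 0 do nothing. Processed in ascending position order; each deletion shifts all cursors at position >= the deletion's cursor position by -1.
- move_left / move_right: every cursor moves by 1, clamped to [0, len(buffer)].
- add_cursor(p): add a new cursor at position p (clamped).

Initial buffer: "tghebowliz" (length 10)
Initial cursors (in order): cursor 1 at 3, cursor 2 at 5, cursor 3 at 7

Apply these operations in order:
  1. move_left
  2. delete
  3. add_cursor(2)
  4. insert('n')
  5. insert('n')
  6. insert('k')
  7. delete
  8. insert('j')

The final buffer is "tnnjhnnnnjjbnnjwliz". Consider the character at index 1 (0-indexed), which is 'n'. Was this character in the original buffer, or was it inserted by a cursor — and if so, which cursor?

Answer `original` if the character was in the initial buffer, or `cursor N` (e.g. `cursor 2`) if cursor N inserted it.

Answer: cursor 1

Derivation:
After op 1 (move_left): buffer="tghebowliz" (len 10), cursors c1@2 c2@4 c3@6, authorship ..........
After op 2 (delete): buffer="thbwliz" (len 7), cursors c1@1 c2@2 c3@3, authorship .......
After op 3 (add_cursor(2)): buffer="thbwliz" (len 7), cursors c1@1 c2@2 c4@2 c3@3, authorship .......
After op 4 (insert('n')): buffer="tnhnnbnwliz" (len 11), cursors c1@2 c2@5 c4@5 c3@7, authorship .1.24.3....
After op 5 (insert('n')): buffer="tnnhnnnnbnnwliz" (len 15), cursors c1@3 c2@8 c4@8 c3@11, authorship .11.2424.33....
After op 6 (insert('k')): buffer="tnnkhnnnnkkbnnkwliz" (len 19), cursors c1@4 c2@11 c4@11 c3@15, authorship .111.242424.333....
After op 7 (delete): buffer="tnnhnnnnbnnwliz" (len 15), cursors c1@3 c2@8 c4@8 c3@11, authorship .11.2424.33....
After op 8 (insert('j')): buffer="tnnjhnnnnjjbnnjwliz" (len 19), cursors c1@4 c2@11 c4@11 c3@15, authorship .111.242424.333....
Authorship (.=original, N=cursor N): . 1 1 1 . 2 4 2 4 2 4 . 3 3 3 . . . .
Index 1: author = 1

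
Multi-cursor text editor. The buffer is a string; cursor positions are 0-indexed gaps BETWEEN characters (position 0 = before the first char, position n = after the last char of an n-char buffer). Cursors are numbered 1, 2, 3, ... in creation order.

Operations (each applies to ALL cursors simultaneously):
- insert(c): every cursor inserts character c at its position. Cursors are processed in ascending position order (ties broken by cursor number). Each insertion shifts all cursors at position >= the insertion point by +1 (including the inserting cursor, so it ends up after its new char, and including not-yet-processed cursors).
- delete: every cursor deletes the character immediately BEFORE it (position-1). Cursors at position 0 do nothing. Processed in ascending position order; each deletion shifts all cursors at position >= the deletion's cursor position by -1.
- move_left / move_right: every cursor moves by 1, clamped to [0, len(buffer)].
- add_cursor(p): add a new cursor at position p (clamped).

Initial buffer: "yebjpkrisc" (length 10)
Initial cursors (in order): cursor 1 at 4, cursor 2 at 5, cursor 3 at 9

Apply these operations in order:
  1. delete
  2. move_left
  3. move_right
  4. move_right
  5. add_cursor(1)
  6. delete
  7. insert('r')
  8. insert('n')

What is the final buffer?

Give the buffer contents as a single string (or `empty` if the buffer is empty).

Answer: rnerrnnrirn

Derivation:
After op 1 (delete): buffer="yebkric" (len 7), cursors c1@3 c2@3 c3@6, authorship .......
After op 2 (move_left): buffer="yebkric" (len 7), cursors c1@2 c2@2 c3@5, authorship .......
After op 3 (move_right): buffer="yebkric" (len 7), cursors c1@3 c2@3 c3@6, authorship .......
After op 4 (move_right): buffer="yebkric" (len 7), cursors c1@4 c2@4 c3@7, authorship .......
After op 5 (add_cursor(1)): buffer="yebkric" (len 7), cursors c4@1 c1@4 c2@4 c3@7, authorship .......
After op 6 (delete): buffer="eri" (len 3), cursors c4@0 c1@1 c2@1 c3@3, authorship ...
After op 7 (insert('r')): buffer="rerrrir" (len 7), cursors c4@1 c1@4 c2@4 c3@7, authorship 4.12..3
After op 8 (insert('n')): buffer="rnerrnnrirn" (len 11), cursors c4@2 c1@7 c2@7 c3@11, authorship 44.1212..33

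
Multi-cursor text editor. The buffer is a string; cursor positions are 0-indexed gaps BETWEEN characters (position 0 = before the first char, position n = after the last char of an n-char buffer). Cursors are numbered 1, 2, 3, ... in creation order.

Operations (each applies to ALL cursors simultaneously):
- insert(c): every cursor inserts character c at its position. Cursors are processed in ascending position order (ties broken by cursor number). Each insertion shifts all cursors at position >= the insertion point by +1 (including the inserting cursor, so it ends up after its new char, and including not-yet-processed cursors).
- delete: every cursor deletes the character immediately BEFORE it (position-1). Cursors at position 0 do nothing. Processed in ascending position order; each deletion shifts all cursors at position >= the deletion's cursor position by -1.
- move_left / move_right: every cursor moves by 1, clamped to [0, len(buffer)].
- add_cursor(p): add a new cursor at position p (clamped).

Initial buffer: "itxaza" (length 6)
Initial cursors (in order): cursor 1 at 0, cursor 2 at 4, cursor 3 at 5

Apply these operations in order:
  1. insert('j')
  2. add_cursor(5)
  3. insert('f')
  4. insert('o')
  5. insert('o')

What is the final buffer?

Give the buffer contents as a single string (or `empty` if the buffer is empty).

Answer: jfooitxafoojfoozjfooa

Derivation:
After op 1 (insert('j')): buffer="jitxajzja" (len 9), cursors c1@1 c2@6 c3@8, authorship 1....2.3.
After op 2 (add_cursor(5)): buffer="jitxajzja" (len 9), cursors c1@1 c4@5 c2@6 c3@8, authorship 1....2.3.
After op 3 (insert('f')): buffer="jfitxafjfzjfa" (len 13), cursors c1@2 c4@7 c2@9 c3@12, authorship 11....422.33.
After op 4 (insert('o')): buffer="jfoitxafojfozjfoa" (len 17), cursors c1@3 c4@9 c2@12 c3@16, authorship 111....44222.333.
After op 5 (insert('o')): buffer="jfooitxafoojfoozjfooa" (len 21), cursors c1@4 c4@11 c2@15 c3@20, authorship 1111....4442222.3333.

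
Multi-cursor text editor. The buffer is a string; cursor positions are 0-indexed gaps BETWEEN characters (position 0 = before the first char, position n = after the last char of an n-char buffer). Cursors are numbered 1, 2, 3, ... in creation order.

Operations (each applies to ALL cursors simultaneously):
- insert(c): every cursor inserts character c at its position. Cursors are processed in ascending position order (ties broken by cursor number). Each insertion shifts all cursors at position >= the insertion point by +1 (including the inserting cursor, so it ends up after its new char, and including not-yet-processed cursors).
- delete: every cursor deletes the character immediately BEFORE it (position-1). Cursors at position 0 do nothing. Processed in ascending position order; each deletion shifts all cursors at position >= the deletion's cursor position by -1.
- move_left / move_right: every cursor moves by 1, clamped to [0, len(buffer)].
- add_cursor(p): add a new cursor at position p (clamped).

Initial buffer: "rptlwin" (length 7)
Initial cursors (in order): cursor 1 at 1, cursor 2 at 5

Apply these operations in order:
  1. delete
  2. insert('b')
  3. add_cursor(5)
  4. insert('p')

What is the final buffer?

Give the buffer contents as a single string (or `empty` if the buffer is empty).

Answer: bpptlbppin

Derivation:
After op 1 (delete): buffer="ptlin" (len 5), cursors c1@0 c2@3, authorship .....
After op 2 (insert('b')): buffer="bptlbin" (len 7), cursors c1@1 c2@5, authorship 1...2..
After op 3 (add_cursor(5)): buffer="bptlbin" (len 7), cursors c1@1 c2@5 c3@5, authorship 1...2..
After op 4 (insert('p')): buffer="bpptlbppin" (len 10), cursors c1@2 c2@8 c3@8, authorship 11...223..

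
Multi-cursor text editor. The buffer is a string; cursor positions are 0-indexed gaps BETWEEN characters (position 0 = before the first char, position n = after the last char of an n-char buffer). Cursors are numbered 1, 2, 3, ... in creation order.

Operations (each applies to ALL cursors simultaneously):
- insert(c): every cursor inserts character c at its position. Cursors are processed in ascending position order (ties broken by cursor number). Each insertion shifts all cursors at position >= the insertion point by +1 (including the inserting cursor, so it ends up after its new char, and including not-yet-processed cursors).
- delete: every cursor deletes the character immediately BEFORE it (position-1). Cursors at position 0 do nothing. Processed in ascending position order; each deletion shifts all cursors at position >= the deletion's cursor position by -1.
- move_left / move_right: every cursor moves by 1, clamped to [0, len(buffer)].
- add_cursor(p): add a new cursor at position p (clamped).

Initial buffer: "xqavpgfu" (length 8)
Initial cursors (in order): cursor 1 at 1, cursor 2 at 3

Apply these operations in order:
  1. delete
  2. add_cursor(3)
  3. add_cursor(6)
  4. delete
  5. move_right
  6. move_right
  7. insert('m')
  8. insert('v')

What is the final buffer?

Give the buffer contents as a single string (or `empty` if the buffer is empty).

After op 1 (delete): buffer="qvpgfu" (len 6), cursors c1@0 c2@1, authorship ......
After op 2 (add_cursor(3)): buffer="qvpgfu" (len 6), cursors c1@0 c2@1 c3@3, authorship ......
After op 3 (add_cursor(6)): buffer="qvpgfu" (len 6), cursors c1@0 c2@1 c3@3 c4@6, authorship ......
After op 4 (delete): buffer="vgf" (len 3), cursors c1@0 c2@0 c3@1 c4@3, authorship ...
After op 5 (move_right): buffer="vgf" (len 3), cursors c1@1 c2@1 c3@2 c4@3, authorship ...
After op 6 (move_right): buffer="vgf" (len 3), cursors c1@2 c2@2 c3@3 c4@3, authorship ...
After op 7 (insert('m')): buffer="vgmmfmm" (len 7), cursors c1@4 c2@4 c3@7 c4@7, authorship ..12.34
After op 8 (insert('v')): buffer="vgmmvvfmmvv" (len 11), cursors c1@6 c2@6 c3@11 c4@11, authorship ..1212.3434

Answer: vgmmvvfmmvv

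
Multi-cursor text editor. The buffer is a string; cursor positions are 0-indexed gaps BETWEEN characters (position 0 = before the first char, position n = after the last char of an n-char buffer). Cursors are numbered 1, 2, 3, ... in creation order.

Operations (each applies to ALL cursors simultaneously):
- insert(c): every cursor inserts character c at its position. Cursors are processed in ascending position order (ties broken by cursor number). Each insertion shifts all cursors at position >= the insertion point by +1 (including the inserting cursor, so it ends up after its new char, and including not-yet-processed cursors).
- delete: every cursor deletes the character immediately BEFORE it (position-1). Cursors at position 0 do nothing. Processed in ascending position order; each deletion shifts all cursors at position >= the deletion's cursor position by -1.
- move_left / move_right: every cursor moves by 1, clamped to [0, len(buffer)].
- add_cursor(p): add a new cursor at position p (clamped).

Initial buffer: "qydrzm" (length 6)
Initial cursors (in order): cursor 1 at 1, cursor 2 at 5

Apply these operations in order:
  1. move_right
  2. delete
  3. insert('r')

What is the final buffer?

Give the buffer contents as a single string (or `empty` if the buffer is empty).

After op 1 (move_right): buffer="qydrzm" (len 6), cursors c1@2 c2@6, authorship ......
After op 2 (delete): buffer="qdrz" (len 4), cursors c1@1 c2@4, authorship ....
After op 3 (insert('r')): buffer="qrdrzr" (len 6), cursors c1@2 c2@6, authorship .1...2

Answer: qrdrzr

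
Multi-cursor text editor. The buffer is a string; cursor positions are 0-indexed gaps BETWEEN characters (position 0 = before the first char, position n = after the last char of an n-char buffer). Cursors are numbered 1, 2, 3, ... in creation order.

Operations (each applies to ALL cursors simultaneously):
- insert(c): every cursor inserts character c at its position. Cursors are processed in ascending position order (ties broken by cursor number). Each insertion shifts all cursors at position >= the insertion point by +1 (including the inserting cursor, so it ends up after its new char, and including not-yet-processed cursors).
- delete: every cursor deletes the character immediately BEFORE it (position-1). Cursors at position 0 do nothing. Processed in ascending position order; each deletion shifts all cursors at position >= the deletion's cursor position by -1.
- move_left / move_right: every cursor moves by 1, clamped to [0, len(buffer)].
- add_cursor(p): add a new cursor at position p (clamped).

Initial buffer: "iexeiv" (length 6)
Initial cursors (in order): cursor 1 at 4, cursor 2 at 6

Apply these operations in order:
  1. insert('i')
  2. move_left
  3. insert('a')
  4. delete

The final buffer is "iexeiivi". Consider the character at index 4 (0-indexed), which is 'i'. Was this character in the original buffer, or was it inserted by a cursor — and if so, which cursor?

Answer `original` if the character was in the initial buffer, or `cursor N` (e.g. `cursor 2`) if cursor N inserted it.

After op 1 (insert('i')): buffer="iexeiivi" (len 8), cursors c1@5 c2@8, authorship ....1..2
After op 2 (move_left): buffer="iexeiivi" (len 8), cursors c1@4 c2@7, authorship ....1..2
After op 3 (insert('a')): buffer="iexeaiivai" (len 10), cursors c1@5 c2@9, authorship ....11..22
After op 4 (delete): buffer="iexeiivi" (len 8), cursors c1@4 c2@7, authorship ....1..2
Authorship (.=original, N=cursor N): . . . . 1 . . 2
Index 4: author = 1

Answer: cursor 1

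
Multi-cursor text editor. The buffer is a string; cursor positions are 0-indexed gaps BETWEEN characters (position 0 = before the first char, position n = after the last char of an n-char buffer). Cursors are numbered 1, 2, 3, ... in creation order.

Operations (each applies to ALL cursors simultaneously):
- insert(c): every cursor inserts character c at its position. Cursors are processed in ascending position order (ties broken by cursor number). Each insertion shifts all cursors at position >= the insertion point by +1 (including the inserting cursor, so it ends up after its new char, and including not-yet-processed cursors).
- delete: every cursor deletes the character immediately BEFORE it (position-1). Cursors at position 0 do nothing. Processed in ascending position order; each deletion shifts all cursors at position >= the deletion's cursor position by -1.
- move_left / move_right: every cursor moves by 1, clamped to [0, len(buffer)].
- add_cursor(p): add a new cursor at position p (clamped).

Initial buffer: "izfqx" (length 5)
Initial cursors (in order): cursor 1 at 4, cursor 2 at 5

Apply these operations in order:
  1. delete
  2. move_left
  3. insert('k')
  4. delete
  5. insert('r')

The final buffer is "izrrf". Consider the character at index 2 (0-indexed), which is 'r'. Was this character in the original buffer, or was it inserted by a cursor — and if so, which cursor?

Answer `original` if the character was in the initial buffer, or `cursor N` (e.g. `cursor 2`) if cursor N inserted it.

Answer: cursor 1

Derivation:
After op 1 (delete): buffer="izf" (len 3), cursors c1@3 c2@3, authorship ...
After op 2 (move_left): buffer="izf" (len 3), cursors c1@2 c2@2, authorship ...
After op 3 (insert('k')): buffer="izkkf" (len 5), cursors c1@4 c2@4, authorship ..12.
After op 4 (delete): buffer="izf" (len 3), cursors c1@2 c2@2, authorship ...
After op 5 (insert('r')): buffer="izrrf" (len 5), cursors c1@4 c2@4, authorship ..12.
Authorship (.=original, N=cursor N): . . 1 2 .
Index 2: author = 1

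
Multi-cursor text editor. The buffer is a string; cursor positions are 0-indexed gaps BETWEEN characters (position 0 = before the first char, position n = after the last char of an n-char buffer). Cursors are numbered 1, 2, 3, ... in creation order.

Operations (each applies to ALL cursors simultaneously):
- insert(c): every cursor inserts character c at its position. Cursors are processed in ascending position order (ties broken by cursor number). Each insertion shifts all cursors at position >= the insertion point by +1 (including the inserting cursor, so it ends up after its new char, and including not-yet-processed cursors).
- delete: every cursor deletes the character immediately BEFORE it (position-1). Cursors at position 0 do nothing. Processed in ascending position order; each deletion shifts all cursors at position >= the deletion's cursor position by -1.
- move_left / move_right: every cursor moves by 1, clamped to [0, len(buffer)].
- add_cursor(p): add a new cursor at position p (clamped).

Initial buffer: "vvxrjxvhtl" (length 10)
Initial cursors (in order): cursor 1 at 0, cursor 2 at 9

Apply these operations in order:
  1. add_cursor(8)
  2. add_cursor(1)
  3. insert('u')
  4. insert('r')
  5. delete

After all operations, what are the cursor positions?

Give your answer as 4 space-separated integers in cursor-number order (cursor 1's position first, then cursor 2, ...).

After op 1 (add_cursor(8)): buffer="vvxrjxvhtl" (len 10), cursors c1@0 c3@8 c2@9, authorship ..........
After op 2 (add_cursor(1)): buffer="vvxrjxvhtl" (len 10), cursors c1@0 c4@1 c3@8 c2@9, authorship ..........
After op 3 (insert('u')): buffer="uvuvxrjxvhutul" (len 14), cursors c1@1 c4@3 c3@11 c2@13, authorship 1.4.......3.2.
After op 4 (insert('r')): buffer="urvurvxrjxvhurturl" (len 18), cursors c1@2 c4@5 c3@14 c2@17, authorship 11.44.......33.22.
After op 5 (delete): buffer="uvuvxrjxvhutul" (len 14), cursors c1@1 c4@3 c3@11 c2@13, authorship 1.4.......3.2.

Answer: 1 13 11 3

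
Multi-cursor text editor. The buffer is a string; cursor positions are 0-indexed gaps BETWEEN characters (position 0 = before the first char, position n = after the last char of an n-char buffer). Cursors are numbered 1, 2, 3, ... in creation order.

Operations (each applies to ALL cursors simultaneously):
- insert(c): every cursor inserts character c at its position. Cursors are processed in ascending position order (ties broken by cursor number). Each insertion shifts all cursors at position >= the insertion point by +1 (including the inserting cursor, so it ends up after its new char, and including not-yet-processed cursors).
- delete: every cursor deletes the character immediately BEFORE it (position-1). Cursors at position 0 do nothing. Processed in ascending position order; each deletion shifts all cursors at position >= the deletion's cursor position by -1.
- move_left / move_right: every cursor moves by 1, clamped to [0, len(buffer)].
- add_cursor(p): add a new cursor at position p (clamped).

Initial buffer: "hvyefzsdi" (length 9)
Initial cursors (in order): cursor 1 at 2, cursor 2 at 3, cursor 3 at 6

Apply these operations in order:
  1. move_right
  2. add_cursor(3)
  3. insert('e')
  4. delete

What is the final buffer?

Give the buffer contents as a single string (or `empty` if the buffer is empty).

After op 1 (move_right): buffer="hvyefzsdi" (len 9), cursors c1@3 c2@4 c3@7, authorship .........
After op 2 (add_cursor(3)): buffer="hvyefzsdi" (len 9), cursors c1@3 c4@3 c2@4 c3@7, authorship .........
After op 3 (insert('e')): buffer="hvyeeeefzsedi" (len 13), cursors c1@5 c4@5 c2@7 c3@11, authorship ...14.2...3..
After op 4 (delete): buffer="hvyefzsdi" (len 9), cursors c1@3 c4@3 c2@4 c3@7, authorship .........

Answer: hvyefzsdi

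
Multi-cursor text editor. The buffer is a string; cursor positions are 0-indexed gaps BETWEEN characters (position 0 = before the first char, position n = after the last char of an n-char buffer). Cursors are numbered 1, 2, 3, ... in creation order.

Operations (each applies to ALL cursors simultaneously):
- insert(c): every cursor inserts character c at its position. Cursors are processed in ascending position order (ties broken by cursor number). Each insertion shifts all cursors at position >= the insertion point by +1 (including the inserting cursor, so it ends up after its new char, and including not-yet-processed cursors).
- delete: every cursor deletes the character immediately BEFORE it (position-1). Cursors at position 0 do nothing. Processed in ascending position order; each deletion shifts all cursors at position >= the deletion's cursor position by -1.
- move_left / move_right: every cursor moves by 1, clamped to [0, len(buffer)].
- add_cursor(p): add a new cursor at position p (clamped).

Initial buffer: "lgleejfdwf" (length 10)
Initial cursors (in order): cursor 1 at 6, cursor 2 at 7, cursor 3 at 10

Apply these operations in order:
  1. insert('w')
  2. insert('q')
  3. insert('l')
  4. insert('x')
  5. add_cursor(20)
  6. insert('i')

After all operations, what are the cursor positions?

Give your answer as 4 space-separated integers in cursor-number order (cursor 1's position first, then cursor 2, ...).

Answer: 11 17 26 23

Derivation:
After op 1 (insert('w')): buffer="lgleejwfwdwfw" (len 13), cursors c1@7 c2@9 c3@13, authorship ......1.2...3
After op 2 (insert('q')): buffer="lgleejwqfwqdwfwq" (len 16), cursors c1@8 c2@11 c3@16, authorship ......11.22...33
After op 3 (insert('l')): buffer="lgleejwqlfwqldwfwql" (len 19), cursors c1@9 c2@13 c3@19, authorship ......111.222...333
After op 4 (insert('x')): buffer="lgleejwqlxfwqlxdwfwqlx" (len 22), cursors c1@10 c2@15 c3@22, authorship ......1111.2222...3333
After op 5 (add_cursor(20)): buffer="lgleejwqlxfwqlxdwfwqlx" (len 22), cursors c1@10 c2@15 c4@20 c3@22, authorship ......1111.2222...3333
After op 6 (insert('i')): buffer="lgleejwqlxifwqlxidwfwqilxi" (len 26), cursors c1@11 c2@17 c4@23 c3@26, authorship ......11111.22222...334333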